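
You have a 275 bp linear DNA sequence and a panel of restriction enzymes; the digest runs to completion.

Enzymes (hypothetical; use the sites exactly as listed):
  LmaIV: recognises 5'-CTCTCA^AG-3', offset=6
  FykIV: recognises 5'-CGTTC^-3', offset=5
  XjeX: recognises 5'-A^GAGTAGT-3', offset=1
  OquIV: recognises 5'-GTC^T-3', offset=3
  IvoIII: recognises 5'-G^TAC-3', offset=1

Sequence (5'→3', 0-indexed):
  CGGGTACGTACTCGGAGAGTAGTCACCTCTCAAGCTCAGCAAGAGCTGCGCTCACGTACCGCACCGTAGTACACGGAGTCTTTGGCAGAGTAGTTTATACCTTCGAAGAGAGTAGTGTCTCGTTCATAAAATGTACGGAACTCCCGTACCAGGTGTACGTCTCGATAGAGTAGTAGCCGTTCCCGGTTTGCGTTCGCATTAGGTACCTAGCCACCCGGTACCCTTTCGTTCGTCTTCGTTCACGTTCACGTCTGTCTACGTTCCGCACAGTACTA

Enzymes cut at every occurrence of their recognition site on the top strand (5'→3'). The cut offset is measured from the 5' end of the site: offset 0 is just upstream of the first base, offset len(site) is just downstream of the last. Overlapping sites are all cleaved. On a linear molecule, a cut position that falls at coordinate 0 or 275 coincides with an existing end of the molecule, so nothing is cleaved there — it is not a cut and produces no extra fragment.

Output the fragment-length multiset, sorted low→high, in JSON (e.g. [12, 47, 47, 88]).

[3,4,4,4,5,5,6,6,6,6,7,7,7,7,8,8,8,9,10,11,13,13,13,13,15,15,16,22,24]

Site scan:
  LmaIV (CTCTCAAG, off=6): starts [26] → cuts [32]
  FykIV (CGTTC, off=5): starts [120, 177, 190, 226, 236, 242, 258] → cuts [125, 182, 195, 231, 241, 247, 263]
  XjeX (AGAGTAGT, off=1): starts [15, 86, 108, 166] → cuts [16, 87, 109, 167]
  OquIV (GTCT, off=3): starts [77, 116, 158, 231, 249, 253] → cuts [80, 119, 161, 234, 252, 256]
  IvoIII (GTAC, off=1): starts [3, 7, 55, 68, 132, 145, 154, 202, 217, 269] → cuts [4, 8, 56, 69, 133, 146, 155, 203, 218, 270]

All cut coordinates (distinct, sorted): [4, 8, 16, 32, 56, 69, 80, 87, 109, 119, 125, 133, 146, 155, 161, 167, 182, 195, 203, 218, 231, 234, 241, 247, 252, 256, 263, 270]

Fragment lengths:
  [0,4): 4 bp
  [4,8): 4 bp
  [8,16): 8 bp
  [16,32): 16 bp
  [32,56): 24 bp
  [56,69): 13 bp
  [69,80): 11 bp
  [80,87): 7 bp
  [87,109): 22 bp
  [109,119): 10 bp
  [119,125): 6 bp
  [125,133): 8 bp
  [133,146): 13 bp
  [146,155): 9 bp
  [155,161): 6 bp
  [161,167): 6 bp
  [167,182): 15 bp
  [182,195): 13 bp
  [195,203): 8 bp
  [203,218): 15 bp
  [218,231): 13 bp
  [231,234): 3 bp
  [234,241): 7 bp
  [241,247): 6 bp
  [247,252): 5 bp
  [252,256): 4 bp
  [256,263): 7 bp
  [263,270): 7 bp
  [270,275): 5 bp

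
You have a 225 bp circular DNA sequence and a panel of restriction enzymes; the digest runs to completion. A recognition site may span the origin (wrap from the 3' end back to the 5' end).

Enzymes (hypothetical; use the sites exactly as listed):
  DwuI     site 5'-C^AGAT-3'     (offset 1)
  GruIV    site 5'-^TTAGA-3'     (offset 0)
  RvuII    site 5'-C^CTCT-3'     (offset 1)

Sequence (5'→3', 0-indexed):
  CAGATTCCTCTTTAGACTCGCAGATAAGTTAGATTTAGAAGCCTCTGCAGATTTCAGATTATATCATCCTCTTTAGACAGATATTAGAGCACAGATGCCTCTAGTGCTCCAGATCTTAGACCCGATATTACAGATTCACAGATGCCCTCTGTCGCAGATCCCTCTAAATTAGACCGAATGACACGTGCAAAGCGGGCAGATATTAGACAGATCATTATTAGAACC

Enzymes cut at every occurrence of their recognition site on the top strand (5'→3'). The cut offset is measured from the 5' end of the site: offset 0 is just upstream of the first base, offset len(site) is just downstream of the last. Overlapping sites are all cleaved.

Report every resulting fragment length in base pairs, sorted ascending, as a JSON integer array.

Scan for sites:
  DwuI (CAGAT, off=1): starts [0, 20, 47, 54, 77, 91, 109, 130, 138, 154, 196, 207] → cuts [1, 21, 48, 55, 78, 92, 110, 131, 139, 155, 197, 208]
  GruIV (TTAGA, off=0): starts [11, 28, 34, 72, 83, 115, 168, 202, 217] → cuts [11, 28, 34, 72, 83, 115, 168, 202, 217]
  RvuII (CCTCT, off=1): starts [6, 41, 67, 97, 145, 160] → cuts [7, 42, 68, 98, 146, 161]

All cut coordinates (distinct, sorted): [1, 7, 11, 21, 28, 34, 42, 48, 55, 68, 72, 78, 83, 92, 98, 110, 115, 131, 139, 146, 155, 161, 168, 197, 202, 208, 217]

Fragments:
  1→7: 6 bp
  7→11: 4 bp
  11→21: 10 bp
  21→28: 7 bp
  28→34: 6 bp
  34→42: 8 bp
  42→48: 6 bp
  48→55: 7 bp
  55→68: 13 bp
  68→72: 4 bp
  72→78: 6 bp
  78→83: 5 bp
  83→92: 9 bp
  92→98: 6 bp
  98→110: 12 bp
  110→115: 5 bp
  115→131: 16 bp
  131→139: 8 bp
  139→146: 7 bp
  146→155: 9 bp
  155→161: 6 bp
  161→168: 7 bp
  168→197: 29 bp
  197→202: 5 bp
  202→208: 6 bp
  208→217: 9 bp
  217→1 (wrap): 225-217+1 = 9 bp

[4,4,5,5,5,6,6,6,6,6,6,6,7,7,7,7,8,8,9,9,9,9,10,12,13,16,29]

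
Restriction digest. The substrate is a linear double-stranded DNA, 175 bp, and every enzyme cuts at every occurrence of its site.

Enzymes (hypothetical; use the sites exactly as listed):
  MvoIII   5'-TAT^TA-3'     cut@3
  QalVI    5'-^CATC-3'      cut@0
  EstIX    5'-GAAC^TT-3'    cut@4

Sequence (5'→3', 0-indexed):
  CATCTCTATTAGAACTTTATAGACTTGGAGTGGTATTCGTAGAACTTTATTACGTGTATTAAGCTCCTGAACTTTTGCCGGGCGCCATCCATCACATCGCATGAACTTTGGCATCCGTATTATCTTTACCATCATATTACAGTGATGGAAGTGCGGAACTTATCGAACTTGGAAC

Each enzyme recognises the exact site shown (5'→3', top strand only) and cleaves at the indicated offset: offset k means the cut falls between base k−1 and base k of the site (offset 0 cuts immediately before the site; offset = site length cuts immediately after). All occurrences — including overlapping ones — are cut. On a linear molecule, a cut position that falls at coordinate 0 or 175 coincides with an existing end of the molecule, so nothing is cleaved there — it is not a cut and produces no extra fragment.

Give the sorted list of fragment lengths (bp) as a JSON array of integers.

Site scan:
  MvoIII (TATTA, off=3): starts [6, 47, 56, 117, 134] → cuts [9, 50, 59, 120, 137]
  QalVI (CATC, off=0): starts [0, 85, 89, 94, 111, 129] → cuts [85, 89, 94, 111, 129] (position 0 is a terminus of the linear molecule — no cut)
  EstIX (GAACTT, off=4): starts [11, 41, 68, 102, 155, 164] → cuts [15, 45, 72, 106, 159, 168]

Pooled cuts: [9, 15, 45, 50, 59, 72, 85, 89, 94, 106, 111, 120, 129, 137, 159, 168]

Fragments:
  [0,9): 9 bp
  [9,15): 6 bp
  [15,45): 30 bp
  [45,50): 5 bp
  [50,59): 9 bp
  [59,72): 13 bp
  [72,85): 13 bp
  [85,89): 4 bp
  [89,94): 5 bp
  [94,106): 12 bp
  [106,111): 5 bp
  [111,120): 9 bp
  [120,129): 9 bp
  [129,137): 8 bp
  [137,159): 22 bp
  [159,168): 9 bp
  [168,175): 7 bp

[4,5,5,5,6,7,8,9,9,9,9,9,12,13,13,22,30]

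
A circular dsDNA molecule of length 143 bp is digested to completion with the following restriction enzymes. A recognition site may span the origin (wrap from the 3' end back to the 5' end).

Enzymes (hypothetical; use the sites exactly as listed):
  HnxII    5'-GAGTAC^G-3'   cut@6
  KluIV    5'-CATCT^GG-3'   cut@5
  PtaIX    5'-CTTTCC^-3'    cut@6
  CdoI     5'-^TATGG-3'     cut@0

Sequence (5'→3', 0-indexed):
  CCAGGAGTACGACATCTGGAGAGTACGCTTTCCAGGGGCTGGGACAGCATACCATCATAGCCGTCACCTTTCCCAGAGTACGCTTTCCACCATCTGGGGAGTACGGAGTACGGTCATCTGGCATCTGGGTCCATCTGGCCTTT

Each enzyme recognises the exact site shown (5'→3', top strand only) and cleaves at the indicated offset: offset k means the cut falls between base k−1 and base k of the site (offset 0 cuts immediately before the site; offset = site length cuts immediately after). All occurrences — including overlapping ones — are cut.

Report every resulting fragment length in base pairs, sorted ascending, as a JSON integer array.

Per-enzyme occurrences:
  HnxII (GAGTACG, off=6): starts [4, 20, 75, 98, 105] → cuts [10, 26, 81, 104, 111]
  KluIV (CATCTGG, off=5): starts [12, 90, 114, 121, 131] → cuts [17, 95, 119, 126, 136]
  PtaIX (CTTTCC, off=6): starts [27, 67, 82, 139] → cuts [2, 33, 73, 88]
  CdoI (TATGG, off=0): no sites

All cut coordinates (distinct, sorted): [2, 10, 17, 26, 33, 73, 81, 88, 95, 104, 111, 119, 126, 136]

Fragments:
  2→10: 8 bp
  10→17: 7 bp
  17→26: 9 bp
  26→33: 7 bp
  33→73: 40 bp
  73→81: 8 bp
  81→88: 7 bp
  88→95: 7 bp
  95→104: 9 bp
  104→111: 7 bp
  111→119: 8 bp
  119→126: 7 bp
  126→136: 10 bp
  136→2 (wrap): 143-136+2 = 9 bp

[7,7,7,7,7,7,8,8,8,9,9,9,10,40]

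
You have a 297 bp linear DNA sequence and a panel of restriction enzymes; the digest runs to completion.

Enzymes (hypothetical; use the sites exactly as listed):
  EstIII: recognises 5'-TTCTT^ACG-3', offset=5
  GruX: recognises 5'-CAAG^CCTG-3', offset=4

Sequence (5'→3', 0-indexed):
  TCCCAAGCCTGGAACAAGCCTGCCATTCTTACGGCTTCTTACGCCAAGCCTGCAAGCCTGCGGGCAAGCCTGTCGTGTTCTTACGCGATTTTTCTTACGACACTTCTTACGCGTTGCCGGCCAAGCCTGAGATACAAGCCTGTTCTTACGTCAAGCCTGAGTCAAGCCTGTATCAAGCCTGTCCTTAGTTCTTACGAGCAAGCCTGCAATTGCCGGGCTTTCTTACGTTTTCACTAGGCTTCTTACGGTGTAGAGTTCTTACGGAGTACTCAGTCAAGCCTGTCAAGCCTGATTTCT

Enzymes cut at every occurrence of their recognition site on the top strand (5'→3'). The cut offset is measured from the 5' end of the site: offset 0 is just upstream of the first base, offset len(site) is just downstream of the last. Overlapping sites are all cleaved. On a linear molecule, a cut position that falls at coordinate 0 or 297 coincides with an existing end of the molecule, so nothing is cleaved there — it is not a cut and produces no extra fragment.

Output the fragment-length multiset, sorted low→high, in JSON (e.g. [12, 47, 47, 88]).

[7,8,8,8,9,9,9,10,10,11,11,11,12,12,12,13,14,14,16,16,17,18,20,22]

Per-enzyme occurrences:
  EstIII (TTCTTACG, off=5): starts [25, 35, 77, 91, 103, 142, 188, 219, 239, 255] → cuts [30, 40, 82, 96, 108, 147, 193, 224, 244, 260]
  GruX (CAAGCCTG, off=4): starts [3, 14, 44, 52, 64, 121, 134, 151, 162, 173, 198, 274, 283] → cuts [7, 18, 48, 56, 68, 125, 138, 155, 166, 177, 202, 278, 287]

Pooled cuts: [7, 18, 30, 40, 48, 56, 68, 82, 96, 108, 125, 138, 147, 155, 166, 177, 193, 202, 224, 244, 260, 278, 287]

Fragments:
  [0,7): 7 bp
  [7,18): 11 bp
  [18,30): 12 bp
  [30,40): 10 bp
  [40,48): 8 bp
  [48,56): 8 bp
  [56,68): 12 bp
  [68,82): 14 bp
  [82,96): 14 bp
  [96,108): 12 bp
  [108,125): 17 bp
  [125,138): 13 bp
  [138,147): 9 bp
  [147,155): 8 bp
  [155,166): 11 bp
  [166,177): 11 bp
  [177,193): 16 bp
  [193,202): 9 bp
  [202,224): 22 bp
  [224,244): 20 bp
  [244,260): 16 bp
  [260,278): 18 bp
  [278,287): 9 bp
  [287,297): 10 bp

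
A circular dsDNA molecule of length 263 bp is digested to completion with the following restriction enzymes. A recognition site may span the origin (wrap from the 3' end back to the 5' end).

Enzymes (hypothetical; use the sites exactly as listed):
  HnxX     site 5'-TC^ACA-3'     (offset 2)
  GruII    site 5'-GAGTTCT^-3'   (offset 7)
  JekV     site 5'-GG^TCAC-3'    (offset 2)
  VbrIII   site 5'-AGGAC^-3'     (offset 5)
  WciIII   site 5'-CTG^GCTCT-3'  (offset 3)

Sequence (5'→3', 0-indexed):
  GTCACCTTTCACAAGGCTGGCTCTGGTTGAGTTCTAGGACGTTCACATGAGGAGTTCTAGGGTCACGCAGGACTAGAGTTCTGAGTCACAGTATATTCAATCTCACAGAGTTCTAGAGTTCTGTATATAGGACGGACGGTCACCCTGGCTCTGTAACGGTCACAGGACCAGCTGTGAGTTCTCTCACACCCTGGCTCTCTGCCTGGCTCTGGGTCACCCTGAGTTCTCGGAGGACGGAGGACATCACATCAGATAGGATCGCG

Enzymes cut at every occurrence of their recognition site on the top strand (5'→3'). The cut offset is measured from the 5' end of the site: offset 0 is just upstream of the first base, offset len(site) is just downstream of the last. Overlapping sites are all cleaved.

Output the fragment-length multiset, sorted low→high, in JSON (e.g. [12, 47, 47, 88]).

Site scan:
  HnxX TCACA/2: at [8, 42, 85, 102, 159, 183, 243] ⇒ [10, 44, 87, 104, 161, 185, 245]
  GruII GAGTTCT/7: at [28, 51, 75, 107, 115, 175, 220] ⇒ [35, 58, 82, 114, 122, 182, 227]
  JekV GGTCAC/2: at [60, 137, 157, 211, 262] ⇒ [1, 62, 139, 159, 213]
  VbrIII AGGAC/5: at [35, 68, 128, 163, 230, 237] ⇒ [40, 73, 133, 168, 235, 242]
  WciIII CTGGCTCT/3: at [16, 144, 190, 202] ⇒ [19, 147, 193, 205]

All cut coordinates (distinct, sorted): [1, 10, 19, 35, 40, 44, 58, 62, 73, 82, 87, 104, 114, 122, 133, 139, 147, 159, 161, 168, 182, 185, 193, 205, 213, 227, 235, 242, 245]

Fragment lengths:
  1→10: 9 bp
  10→19: 9 bp
  19→35: 16 bp
  35→40: 5 bp
  40→44: 4 bp
  44→58: 14 bp
  58→62: 4 bp
  62→73: 11 bp
  73→82: 9 bp
  82→87: 5 bp
  87→104: 17 bp
  104→114: 10 bp
  114→122: 8 bp
  122→133: 11 bp
  133→139: 6 bp
  139→147: 8 bp
  147→159: 12 bp
  159→161: 2 bp
  161→168: 7 bp
  168→182: 14 bp
  182→185: 3 bp
  185→193: 8 bp
  193→205: 12 bp
  205→213: 8 bp
  213→227: 14 bp
  227→235: 8 bp
  235→242: 7 bp
  242→245: 3 bp
  245→1 (wrap): 263-245+1 = 19 bp

[2,3,3,4,4,5,5,6,7,7,8,8,8,8,8,9,9,9,10,11,11,12,12,14,14,14,16,17,19]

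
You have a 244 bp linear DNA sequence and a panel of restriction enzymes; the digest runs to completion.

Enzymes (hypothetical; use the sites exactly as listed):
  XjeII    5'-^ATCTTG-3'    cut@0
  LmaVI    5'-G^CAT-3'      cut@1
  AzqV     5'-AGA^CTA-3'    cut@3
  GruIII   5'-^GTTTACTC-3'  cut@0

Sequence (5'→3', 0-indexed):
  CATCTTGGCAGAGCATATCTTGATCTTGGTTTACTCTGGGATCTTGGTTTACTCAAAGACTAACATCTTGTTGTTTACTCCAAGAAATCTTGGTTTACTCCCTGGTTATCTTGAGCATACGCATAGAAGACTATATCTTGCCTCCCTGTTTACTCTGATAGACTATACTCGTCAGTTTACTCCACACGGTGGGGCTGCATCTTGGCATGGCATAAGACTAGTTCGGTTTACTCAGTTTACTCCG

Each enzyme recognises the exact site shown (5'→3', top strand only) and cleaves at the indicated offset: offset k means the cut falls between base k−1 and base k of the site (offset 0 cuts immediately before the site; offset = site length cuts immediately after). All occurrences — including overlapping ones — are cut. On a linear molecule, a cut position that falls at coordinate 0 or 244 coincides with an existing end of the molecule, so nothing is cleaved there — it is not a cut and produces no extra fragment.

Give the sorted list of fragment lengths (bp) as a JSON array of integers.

Site scan:
  XjeII (ATCTTG, off=0): starts [1, 16, 22, 40, 64, 86, 107, 134, 198] → cuts [1, 16, 22, 40, 64, 86, 107, 134, 198]
  LmaVI (GCAT, off=1): starts [12, 114, 120, 196, 204, 209] → cuts [13, 115, 121, 197, 205, 210]
  AzqV (AGACTA, off=3): starts [56, 127, 159, 214] → cuts [59, 130, 162, 217]
  GruIII (GTTTACTC, off=0): starts [28, 46, 72, 92, 147, 174, 225, 234] → cuts [28, 46, 72, 92, 147, 174, 225, 234]

All cut coordinates (distinct, sorted): [1, 13, 16, 22, 28, 40, 46, 59, 64, 72, 86, 92, 107, 115, 121, 130, 134, 147, 162, 174, 197, 198, 205, 210, 217, 225, 234]

Fragment lengths:
  [0,1): 1 bp
  [1,13): 12 bp
  [13,16): 3 bp
  [16,22): 6 bp
  [22,28): 6 bp
  [28,40): 12 bp
  [40,46): 6 bp
  [46,59): 13 bp
  [59,64): 5 bp
  [64,72): 8 bp
  [72,86): 14 bp
  [86,92): 6 bp
  [92,107): 15 bp
  [107,115): 8 bp
  [115,121): 6 bp
  [121,130): 9 bp
  [130,134): 4 bp
  [134,147): 13 bp
  [147,162): 15 bp
  [162,174): 12 bp
  [174,197): 23 bp
  [197,198): 1 bp
  [198,205): 7 bp
  [205,210): 5 bp
  [210,217): 7 bp
  [217,225): 8 bp
  [225,234): 9 bp
  [234,244): 10 bp

[1,1,3,4,5,5,6,6,6,6,6,7,7,8,8,8,9,9,10,12,12,12,13,13,14,15,15,23]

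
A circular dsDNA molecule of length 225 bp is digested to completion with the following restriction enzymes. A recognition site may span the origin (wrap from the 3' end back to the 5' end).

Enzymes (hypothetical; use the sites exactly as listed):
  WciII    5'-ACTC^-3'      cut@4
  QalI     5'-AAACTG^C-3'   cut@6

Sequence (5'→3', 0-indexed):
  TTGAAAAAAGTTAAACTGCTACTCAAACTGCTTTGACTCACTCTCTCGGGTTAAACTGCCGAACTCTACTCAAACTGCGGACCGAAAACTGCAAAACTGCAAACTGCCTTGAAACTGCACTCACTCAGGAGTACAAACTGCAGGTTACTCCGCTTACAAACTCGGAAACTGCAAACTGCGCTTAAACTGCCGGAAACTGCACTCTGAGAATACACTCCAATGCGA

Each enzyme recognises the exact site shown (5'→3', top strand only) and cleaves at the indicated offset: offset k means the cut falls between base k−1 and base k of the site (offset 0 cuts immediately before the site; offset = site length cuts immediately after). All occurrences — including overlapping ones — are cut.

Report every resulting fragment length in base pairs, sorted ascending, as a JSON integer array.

[4,4,5,5,5,6,6,6,7,7,8,8,8,9,10,10,11,11,13,13,14,14,15,26]

Scan for sites:
  WciII (ACTC, off=4): starts [20, 35, 39, 62, 67, 118, 122, 146, 159, 200, 213] → cuts [24, 39, 43, 66, 71, 122, 126, 150, 163, 204, 217]
  QalI (AAACTGC, off=6): starts [12, 24, 52, 71, 85, 93, 100, 111, 134, 165, 172, 183, 193] → cuts [18, 30, 58, 77, 91, 99, 106, 117, 140, 171, 178, 189, 199]

Pooled cuts: [18, 24, 30, 39, 43, 58, 66, 71, 77, 91, 99, 106, 117, 122, 126, 140, 150, 163, 171, 178, 189, 199, 204, 217]

Fragment lengths:
  18→24: 6 bp
  24→30: 6 bp
  30→39: 9 bp
  39→43: 4 bp
  43→58: 15 bp
  58→66: 8 bp
  66→71: 5 bp
  71→77: 6 bp
  77→91: 14 bp
  91→99: 8 bp
  99→106: 7 bp
  106→117: 11 bp
  117→122: 5 bp
  122→126: 4 bp
  126→140: 14 bp
  140→150: 10 bp
  150→163: 13 bp
  163→171: 8 bp
  171→178: 7 bp
  178→189: 11 bp
  189→199: 10 bp
  199→204: 5 bp
  204→217: 13 bp
  217→18 (wrap): 225-217+18 = 26 bp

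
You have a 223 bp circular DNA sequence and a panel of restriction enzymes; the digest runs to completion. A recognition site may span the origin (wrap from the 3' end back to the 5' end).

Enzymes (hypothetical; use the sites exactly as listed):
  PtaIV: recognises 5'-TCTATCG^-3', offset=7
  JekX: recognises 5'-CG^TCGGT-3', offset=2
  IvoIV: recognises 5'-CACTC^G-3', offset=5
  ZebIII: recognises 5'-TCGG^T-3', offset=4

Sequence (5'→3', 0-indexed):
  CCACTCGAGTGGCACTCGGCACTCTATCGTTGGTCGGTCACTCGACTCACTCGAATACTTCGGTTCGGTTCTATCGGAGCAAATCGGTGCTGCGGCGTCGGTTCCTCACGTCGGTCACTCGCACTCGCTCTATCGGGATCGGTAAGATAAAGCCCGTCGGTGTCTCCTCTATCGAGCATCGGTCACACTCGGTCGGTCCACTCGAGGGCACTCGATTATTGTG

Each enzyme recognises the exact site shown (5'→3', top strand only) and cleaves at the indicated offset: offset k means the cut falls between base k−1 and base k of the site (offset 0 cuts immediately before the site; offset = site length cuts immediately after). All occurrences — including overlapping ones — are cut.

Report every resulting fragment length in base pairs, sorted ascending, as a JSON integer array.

[2,4,4,4,4,5,6,6,6,7,7,8,8,8,8,9,9,9,10,10,11,11,11,12,14,14,16]

Per-enzyme occurrences:
  PtaIV TCTATCG/7: at [22, 69, 128, 167] ⇒ [29, 76, 135, 174]
  JekX CGTCGGT/2: at [95, 108, 154] ⇒ [97, 110, 156]
  IvoIV CACTCG/5: at [1, 12, 38, 47, 115, 121, 185, 198, 208] ⇒ [6, 17, 43, 52, 120, 126, 190, 203, 213]
  ZebIII TCGGT/4: at [33, 59, 64, 83, 97, 110, 138, 156, 178, 188, 192] ⇒ [37, 63, 68, 87, 101, 114, 142, 160, 182, 192, 196]

Pooled cuts: [6, 17, 29, 37, 43, 52, 63, 68, 76, 87, 97, 101, 110, 114, 120, 126, 135, 142, 156, 160, 174, 182, 190, 192, 196, 203, 213]

Fragments:
  6→17: 11 bp
  17→29: 12 bp
  29→37: 8 bp
  37→43: 6 bp
  43→52: 9 bp
  52→63: 11 bp
  63→68: 5 bp
  68→76: 8 bp
  76→87: 11 bp
  87→97: 10 bp
  97→101: 4 bp
  101→110: 9 bp
  110→114: 4 bp
  114→120: 6 bp
  120→126: 6 bp
  126→135: 9 bp
  135→142: 7 bp
  142→156: 14 bp
  156→160: 4 bp
  160→174: 14 bp
  174→182: 8 bp
  182→190: 8 bp
  190→192: 2 bp
  192→196: 4 bp
  196→203: 7 bp
  203→213: 10 bp
  213→6 (wrap): 223-213+6 = 16 bp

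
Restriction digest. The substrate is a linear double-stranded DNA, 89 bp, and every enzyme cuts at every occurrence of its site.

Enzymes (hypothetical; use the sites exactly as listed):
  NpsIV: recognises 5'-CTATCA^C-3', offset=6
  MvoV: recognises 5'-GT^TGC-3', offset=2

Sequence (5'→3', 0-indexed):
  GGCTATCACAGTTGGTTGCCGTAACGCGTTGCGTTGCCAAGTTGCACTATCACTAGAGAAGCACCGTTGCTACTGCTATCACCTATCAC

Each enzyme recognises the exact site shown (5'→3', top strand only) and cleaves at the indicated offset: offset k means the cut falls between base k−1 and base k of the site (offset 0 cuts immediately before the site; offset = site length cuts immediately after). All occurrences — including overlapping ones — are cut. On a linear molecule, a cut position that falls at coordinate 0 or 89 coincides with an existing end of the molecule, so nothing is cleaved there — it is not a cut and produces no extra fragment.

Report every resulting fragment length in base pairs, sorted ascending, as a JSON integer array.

[1,5,7,8,8,8,10,13,14,15]

Scan for sites:
  NpsIV CTATCAC/6: at [2, 46, 75, 82] ⇒ [8, 52, 81, 88]
  MvoV GTTGC/2: at [14, 27, 32, 40, 65] ⇒ [16, 29, 34, 42, 67]

Pooled cuts: [8, 16, 29, 34, 42, 52, 67, 81, 88]

Fragment lengths:
  [0,8): 8 bp
  [8,16): 8 bp
  [16,29): 13 bp
  [29,34): 5 bp
  [34,42): 8 bp
  [42,52): 10 bp
  [52,67): 15 bp
  [67,81): 14 bp
  [81,88): 7 bp
  [88,89): 1 bp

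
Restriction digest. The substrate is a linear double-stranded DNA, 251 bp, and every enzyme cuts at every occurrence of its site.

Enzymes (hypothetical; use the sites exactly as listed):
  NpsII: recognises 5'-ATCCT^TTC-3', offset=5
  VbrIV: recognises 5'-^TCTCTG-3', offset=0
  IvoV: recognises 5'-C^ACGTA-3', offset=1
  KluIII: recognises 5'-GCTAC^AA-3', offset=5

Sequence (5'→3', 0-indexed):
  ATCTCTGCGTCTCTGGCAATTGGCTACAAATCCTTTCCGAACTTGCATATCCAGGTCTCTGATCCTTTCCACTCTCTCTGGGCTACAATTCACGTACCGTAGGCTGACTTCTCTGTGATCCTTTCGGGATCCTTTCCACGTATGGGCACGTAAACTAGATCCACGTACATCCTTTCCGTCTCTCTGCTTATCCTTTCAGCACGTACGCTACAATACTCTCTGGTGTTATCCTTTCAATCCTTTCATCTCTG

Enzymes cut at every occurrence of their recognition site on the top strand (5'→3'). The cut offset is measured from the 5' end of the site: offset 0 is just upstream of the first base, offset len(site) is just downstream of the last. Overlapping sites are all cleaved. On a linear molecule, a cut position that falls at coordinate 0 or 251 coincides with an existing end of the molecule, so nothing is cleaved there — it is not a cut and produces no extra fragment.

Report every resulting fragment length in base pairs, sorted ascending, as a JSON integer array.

[1,4,4,5,5,6,6,7,7,8,8,9,10,11,11,11,11,12,13,14,15,16,18,18,21]

Scan for sites:
  NpsII ATCCTTTC/5: at [29, 61, 117, 128, 168, 189, 227, 236] ⇒ [34, 66, 122, 133, 173, 194, 232, 241]
  VbrIV TCTCTG/0: at [1, 9, 55, 74, 109, 180, 216, 245] ⇒ [1, 9, 55, 74, 109, 180, 216, 245]
  IvoV CACGTA/1: at [90, 136, 146, 161, 199] ⇒ [91, 137, 147, 162, 200]
  KluIII GCTACAA/5: at [22, 81, 206] ⇒ [27, 86, 211]

Pooled cuts: [1, 9, 27, 34, 55, 66, 74, 86, 91, 109, 122, 133, 137, 147, 162, 173, 180, 194, 200, 211, 216, 232, 241, 245]

Fragments:
  [0,1): 1 bp
  [1,9): 8 bp
  [9,27): 18 bp
  [27,34): 7 bp
  [34,55): 21 bp
  [55,66): 11 bp
  [66,74): 8 bp
  [74,86): 12 bp
  [86,91): 5 bp
  [91,109): 18 bp
  [109,122): 13 bp
  [122,133): 11 bp
  [133,137): 4 bp
  [137,147): 10 bp
  [147,162): 15 bp
  [162,173): 11 bp
  [173,180): 7 bp
  [180,194): 14 bp
  [194,200): 6 bp
  [200,211): 11 bp
  [211,216): 5 bp
  [216,232): 16 bp
  [232,241): 9 bp
  [241,245): 4 bp
  [245,251): 6 bp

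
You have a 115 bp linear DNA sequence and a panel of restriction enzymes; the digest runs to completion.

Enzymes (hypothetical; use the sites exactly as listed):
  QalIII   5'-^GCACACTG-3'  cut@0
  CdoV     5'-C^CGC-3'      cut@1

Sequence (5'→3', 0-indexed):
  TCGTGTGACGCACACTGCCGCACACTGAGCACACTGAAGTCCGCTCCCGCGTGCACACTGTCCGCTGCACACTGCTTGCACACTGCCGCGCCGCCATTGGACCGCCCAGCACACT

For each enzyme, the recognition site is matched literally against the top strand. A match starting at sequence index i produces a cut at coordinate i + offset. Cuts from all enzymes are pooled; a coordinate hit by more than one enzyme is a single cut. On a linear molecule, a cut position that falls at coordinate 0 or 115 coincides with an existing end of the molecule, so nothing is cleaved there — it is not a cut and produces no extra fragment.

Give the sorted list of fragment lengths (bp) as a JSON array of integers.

[1,4,5,5,6,9,9,9,9,10,11,11,13,13]

Per-enzyme occurrences:
  QalIII GCACACTG/0: at [9, 19, 28, 52, 66, 77] ⇒ [9, 19, 28, 52, 66, 77]
  CdoV CCGC/1: at [17, 40, 46, 61, 85, 90, 101] ⇒ [18, 41, 47, 62, 86, 91, 102]

Pooled cuts: [9, 18, 19, 28, 41, 47, 52, 62, 66, 77, 86, 91, 102]

Fragments:
  [0,9): 9 bp
  [9,18): 9 bp
  [18,19): 1 bp
  [19,28): 9 bp
  [28,41): 13 bp
  [41,47): 6 bp
  [47,52): 5 bp
  [52,62): 10 bp
  [62,66): 4 bp
  [66,77): 11 bp
  [77,86): 9 bp
  [86,91): 5 bp
  [91,102): 11 bp
  [102,115): 13 bp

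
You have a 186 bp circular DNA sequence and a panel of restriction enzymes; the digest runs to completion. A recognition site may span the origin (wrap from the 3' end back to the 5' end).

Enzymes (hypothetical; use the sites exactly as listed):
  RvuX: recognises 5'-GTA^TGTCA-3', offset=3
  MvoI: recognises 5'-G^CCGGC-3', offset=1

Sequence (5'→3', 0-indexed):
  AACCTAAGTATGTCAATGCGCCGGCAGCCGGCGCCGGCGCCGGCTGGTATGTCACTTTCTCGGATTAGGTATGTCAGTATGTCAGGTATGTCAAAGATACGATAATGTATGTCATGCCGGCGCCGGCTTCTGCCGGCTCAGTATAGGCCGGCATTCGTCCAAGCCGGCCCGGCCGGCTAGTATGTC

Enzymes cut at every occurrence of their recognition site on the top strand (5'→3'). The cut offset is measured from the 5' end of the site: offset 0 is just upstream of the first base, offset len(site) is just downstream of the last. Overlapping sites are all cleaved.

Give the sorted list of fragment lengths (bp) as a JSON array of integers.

Scan for sites:
  RvuX (GTATGTCA, off=3): starts [7, 46, 68, 76, 85, 106, 179] → cuts [10, 49, 71, 79, 88, 109, 182]
  MvoI (GCCGGC, off=1): starts [19, 26, 32, 38, 115, 121, 131, 146, 162, 171] → cuts [20, 27, 33, 39, 116, 122, 132, 147, 163, 172]

All cut coordinates (distinct, sorted): [10, 20, 27, 33, 39, 49, 71, 79, 88, 109, 116, 122, 132, 147, 163, 172, 182]

Fragments:
  10→20: 10 bp
  20→27: 7 bp
  27→33: 6 bp
  33→39: 6 bp
  39→49: 10 bp
  49→71: 22 bp
  71→79: 8 bp
  79→88: 9 bp
  88→109: 21 bp
  109→116: 7 bp
  116→122: 6 bp
  122→132: 10 bp
  132→147: 15 bp
  147→163: 16 bp
  163→172: 9 bp
  172→182: 10 bp
  182→10 (wrap): 186-182+10 = 14 bp

[6,6,6,7,7,8,9,9,10,10,10,10,14,15,16,21,22]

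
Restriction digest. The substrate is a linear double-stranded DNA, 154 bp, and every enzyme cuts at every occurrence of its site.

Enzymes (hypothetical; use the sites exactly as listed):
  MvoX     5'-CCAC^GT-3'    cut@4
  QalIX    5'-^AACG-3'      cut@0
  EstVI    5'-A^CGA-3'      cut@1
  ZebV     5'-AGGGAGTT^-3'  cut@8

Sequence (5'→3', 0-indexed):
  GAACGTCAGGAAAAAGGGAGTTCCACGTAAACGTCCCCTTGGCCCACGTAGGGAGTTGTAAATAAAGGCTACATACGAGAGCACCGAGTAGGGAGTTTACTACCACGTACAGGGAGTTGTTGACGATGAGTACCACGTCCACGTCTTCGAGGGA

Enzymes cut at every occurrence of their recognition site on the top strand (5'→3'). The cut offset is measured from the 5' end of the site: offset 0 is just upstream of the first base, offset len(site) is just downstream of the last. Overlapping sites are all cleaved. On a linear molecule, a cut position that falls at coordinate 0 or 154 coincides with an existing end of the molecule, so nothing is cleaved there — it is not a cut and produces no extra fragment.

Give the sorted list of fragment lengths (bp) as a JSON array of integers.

Per-enzyme occurrences:
  MvoX (CCACGT, off=4): starts [22, 43, 102, 132, 138] → cuts [26, 47, 106, 136, 142]
  QalIX (AACG, off=0): starts [1, 29] → cuts [1, 29]
  EstVI (ACGA, off=1): starts [74, 122] → cuts [75, 123]
  ZebV (AGGGAGTT, off=8): starts [14, 49, 89, 110] → cuts [22, 57, 97, 118]

All cut coordinates (distinct, sorted): [1, 22, 26, 29, 47, 57, 75, 97, 106, 118, 123, 136, 142]

Fragment lengths:
  [0,1): 1 bp
  [1,22): 21 bp
  [22,26): 4 bp
  [26,29): 3 bp
  [29,47): 18 bp
  [47,57): 10 bp
  [57,75): 18 bp
  [75,97): 22 bp
  [97,106): 9 bp
  [106,118): 12 bp
  [118,123): 5 bp
  [123,136): 13 bp
  [136,142): 6 bp
  [142,154): 12 bp

[1,3,4,5,6,9,10,12,12,13,18,18,21,22]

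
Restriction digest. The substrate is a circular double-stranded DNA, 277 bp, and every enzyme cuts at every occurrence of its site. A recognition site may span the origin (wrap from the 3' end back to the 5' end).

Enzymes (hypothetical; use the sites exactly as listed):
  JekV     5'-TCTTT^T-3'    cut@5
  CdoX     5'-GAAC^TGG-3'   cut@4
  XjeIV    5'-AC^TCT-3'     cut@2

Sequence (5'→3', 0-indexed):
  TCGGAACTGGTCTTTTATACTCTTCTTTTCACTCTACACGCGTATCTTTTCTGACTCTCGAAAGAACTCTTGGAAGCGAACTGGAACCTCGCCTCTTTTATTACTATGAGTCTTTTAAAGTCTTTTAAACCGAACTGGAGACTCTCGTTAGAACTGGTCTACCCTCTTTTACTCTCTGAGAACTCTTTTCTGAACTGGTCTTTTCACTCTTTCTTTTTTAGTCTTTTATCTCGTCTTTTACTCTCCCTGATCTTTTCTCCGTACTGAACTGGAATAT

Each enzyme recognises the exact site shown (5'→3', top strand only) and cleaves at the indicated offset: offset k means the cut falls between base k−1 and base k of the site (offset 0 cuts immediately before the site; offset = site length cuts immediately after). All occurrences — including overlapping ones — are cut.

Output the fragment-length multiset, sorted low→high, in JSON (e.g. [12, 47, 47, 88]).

[3,3,4,4,5,5,6,7,7,8,8,8,9,10,10,10,11,12,12,12,14,14,14,15,15,17,17,17]

Site scan:
  JekV (TCTTTT, off=5): starts [10, 23, 44, 93, 110, 120, 164, 183, 198, 211, 221, 233, 250] → cuts [15, 28, 49, 98, 115, 125, 169, 188, 203, 216, 226, 238, 255]
  CdoX (GAACTGG, off=4): starts [3, 77, 131, 150, 191, 265] → cuts [7, 81, 135, 154, 195, 269]
  XjeIV (ACTCT, off=2): starts [18, 30, 53, 65, 140, 170, 181, 205, 239] → cuts [20, 32, 55, 67, 142, 172, 183, 207, 241]

Pooled cuts: [7, 15, 20, 28, 32, 49, 55, 67, 81, 98, 115, 125, 135, 142, 154, 169, 172, 183, 188, 195, 203, 207, 216, 226, 238, 241, 255, 269]

Fragments:
  7→15: 8 bp
  15→20: 5 bp
  20→28: 8 bp
  28→32: 4 bp
  32→49: 17 bp
  49→55: 6 bp
  55→67: 12 bp
  67→81: 14 bp
  81→98: 17 bp
  98→115: 17 bp
  115→125: 10 bp
  125→135: 10 bp
  135→142: 7 bp
  142→154: 12 bp
  154→169: 15 bp
  169→172: 3 bp
  172→183: 11 bp
  183→188: 5 bp
  188→195: 7 bp
  195→203: 8 bp
  203→207: 4 bp
  207→216: 9 bp
  216→226: 10 bp
  226→238: 12 bp
  238→241: 3 bp
  241→255: 14 bp
  255→269: 14 bp
  269→7 (wrap): 277-269+7 = 15 bp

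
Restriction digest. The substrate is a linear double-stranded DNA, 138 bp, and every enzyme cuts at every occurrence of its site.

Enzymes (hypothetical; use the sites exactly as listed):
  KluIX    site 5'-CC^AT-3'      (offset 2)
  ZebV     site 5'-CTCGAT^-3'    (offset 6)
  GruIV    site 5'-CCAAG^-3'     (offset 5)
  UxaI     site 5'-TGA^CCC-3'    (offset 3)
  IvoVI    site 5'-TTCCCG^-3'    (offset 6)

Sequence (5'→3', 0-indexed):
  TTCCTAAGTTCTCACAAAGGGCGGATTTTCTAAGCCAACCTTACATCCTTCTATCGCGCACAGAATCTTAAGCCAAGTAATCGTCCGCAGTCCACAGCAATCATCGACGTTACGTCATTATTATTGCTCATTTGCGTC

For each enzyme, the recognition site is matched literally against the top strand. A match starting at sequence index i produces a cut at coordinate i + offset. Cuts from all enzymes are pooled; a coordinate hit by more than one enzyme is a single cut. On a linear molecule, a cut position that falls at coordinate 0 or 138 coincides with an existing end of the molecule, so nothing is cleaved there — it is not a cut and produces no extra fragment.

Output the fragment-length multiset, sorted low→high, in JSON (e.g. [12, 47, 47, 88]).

[61,77]

Per-enzyme occurrences:
  KluIX (CCAT, off=2): no sites
  ZebV (CTCGAT, off=6): no sites
  GruIV CCAAG/5: at [72] ⇒ [77]
  UxaI (TGACCC, off=3): no sites
  IvoVI (TTCCCG, off=6): no sites

All cut coordinates (distinct, sorted): [77]

Fragment lengths:
  [0,77): 77 bp
  [77,138): 61 bp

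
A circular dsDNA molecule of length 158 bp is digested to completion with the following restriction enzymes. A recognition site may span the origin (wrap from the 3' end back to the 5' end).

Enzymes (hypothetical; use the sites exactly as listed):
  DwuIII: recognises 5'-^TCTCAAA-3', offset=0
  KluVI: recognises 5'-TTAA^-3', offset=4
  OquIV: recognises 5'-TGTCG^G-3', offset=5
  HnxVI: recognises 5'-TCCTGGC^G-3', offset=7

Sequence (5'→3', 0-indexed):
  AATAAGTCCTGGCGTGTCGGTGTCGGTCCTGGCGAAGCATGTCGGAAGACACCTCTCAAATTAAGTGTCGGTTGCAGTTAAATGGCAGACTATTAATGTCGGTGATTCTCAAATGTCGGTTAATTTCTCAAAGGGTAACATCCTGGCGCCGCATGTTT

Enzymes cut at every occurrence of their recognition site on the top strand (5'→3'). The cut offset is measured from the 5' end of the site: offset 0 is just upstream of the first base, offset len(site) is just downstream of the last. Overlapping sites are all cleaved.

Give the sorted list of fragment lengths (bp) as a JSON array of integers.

Per-enzyme occurrences:
  DwuIII TCTCAAA/0: at [53, 106, 125] ⇒ [53, 106, 125]
  KluVI TTAA/4: at [60, 77, 92, 119, 156] ⇒ [2, 64, 81, 96, 123]
  OquIV TGTCGG/5: at [14, 20, 39, 65, 96, 113] ⇒ [19, 25, 44, 70, 101, 118]
  HnxVI TCCTGGCG/7: at [6, 26, 140] ⇒ [13, 33, 147]

All cut coordinates (distinct, sorted): [2, 13, 19, 25, 33, 44, 53, 64, 70, 81, 96, 101, 106, 118, 123, 125, 147]

Fragment lengths:
  2→13: 11 bp
  13→19: 6 bp
  19→25: 6 bp
  25→33: 8 bp
  33→44: 11 bp
  44→53: 9 bp
  53→64: 11 bp
  64→70: 6 bp
  70→81: 11 bp
  81→96: 15 bp
  96→101: 5 bp
  101→106: 5 bp
  106→118: 12 bp
  118→123: 5 bp
  123→125: 2 bp
  125→147: 22 bp
  147→2 (wrap): 158-147+2 = 13 bp

[2,5,5,5,6,6,6,8,9,11,11,11,11,12,13,15,22]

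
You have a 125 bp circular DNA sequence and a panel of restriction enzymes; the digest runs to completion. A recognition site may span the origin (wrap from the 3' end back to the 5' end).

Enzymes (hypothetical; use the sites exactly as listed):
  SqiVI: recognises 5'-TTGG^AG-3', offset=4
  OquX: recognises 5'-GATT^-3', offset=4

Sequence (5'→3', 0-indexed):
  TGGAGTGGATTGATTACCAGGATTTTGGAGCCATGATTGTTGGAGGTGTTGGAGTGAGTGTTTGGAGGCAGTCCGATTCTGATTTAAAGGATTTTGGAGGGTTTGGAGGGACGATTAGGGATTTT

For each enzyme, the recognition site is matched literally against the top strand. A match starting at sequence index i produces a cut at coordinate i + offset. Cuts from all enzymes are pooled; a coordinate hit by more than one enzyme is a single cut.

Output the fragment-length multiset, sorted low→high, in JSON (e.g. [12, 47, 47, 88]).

Scan for sites:
  SqiVI TTGGAG/4: at [24, 39, 48, 61, 93, 102, 124] ⇒ [3, 28, 43, 52, 65, 97, 106]
  OquX GATT/4: at [7, 11, 20, 34, 74, 80, 89, 112, 119] ⇒ [11, 15, 24, 38, 78, 84, 93, 116, 123]

All cut coordinates (distinct, sorted): [3, 11, 15, 24, 28, 38, 43, 52, 65, 78, 84, 93, 97, 106, 116, 123]

Fragment lengths:
  3→11: 8 bp
  11→15: 4 bp
  15→24: 9 bp
  24→28: 4 bp
  28→38: 10 bp
  38→43: 5 bp
  43→52: 9 bp
  52→65: 13 bp
  65→78: 13 bp
  78→84: 6 bp
  84→93: 9 bp
  93→97: 4 bp
  97→106: 9 bp
  106→116: 10 bp
  116→123: 7 bp
  123→3 (wrap): 125-123+3 = 5 bp

[4,4,4,5,5,6,7,8,9,9,9,9,10,10,13,13]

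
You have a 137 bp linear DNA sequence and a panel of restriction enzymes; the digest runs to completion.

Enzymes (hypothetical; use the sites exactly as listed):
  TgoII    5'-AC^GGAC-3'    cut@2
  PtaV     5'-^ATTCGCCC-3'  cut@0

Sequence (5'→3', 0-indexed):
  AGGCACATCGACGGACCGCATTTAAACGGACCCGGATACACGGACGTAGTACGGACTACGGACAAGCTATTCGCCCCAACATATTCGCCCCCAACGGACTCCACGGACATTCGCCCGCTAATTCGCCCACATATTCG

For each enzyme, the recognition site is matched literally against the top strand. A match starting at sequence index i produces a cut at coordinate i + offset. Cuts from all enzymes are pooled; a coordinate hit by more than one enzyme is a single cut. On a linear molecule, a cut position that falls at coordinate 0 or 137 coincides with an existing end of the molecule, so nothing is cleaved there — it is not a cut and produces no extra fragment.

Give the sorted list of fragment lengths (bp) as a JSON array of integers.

Site scan:
  TgoII (ACGGAC, off=2): starts [10, 25, 39, 50, 57, 93, 102] → cuts [12, 27, 41, 52, 59, 95, 104]
  PtaV (ATTCGCCC, off=0): starts [68, 82, 108, 120] → cuts [68, 82, 108, 120]

All cut coordinates (distinct, sorted): [12, 27, 41, 52, 59, 68, 82, 95, 104, 108, 120]

Fragments:
  [0,12): 12 bp
  [12,27): 15 bp
  [27,41): 14 bp
  [41,52): 11 bp
  [52,59): 7 bp
  [59,68): 9 bp
  [68,82): 14 bp
  [82,95): 13 bp
  [95,104): 9 bp
  [104,108): 4 bp
  [108,120): 12 bp
  [120,137): 17 bp

[4,7,9,9,11,12,12,13,14,14,15,17]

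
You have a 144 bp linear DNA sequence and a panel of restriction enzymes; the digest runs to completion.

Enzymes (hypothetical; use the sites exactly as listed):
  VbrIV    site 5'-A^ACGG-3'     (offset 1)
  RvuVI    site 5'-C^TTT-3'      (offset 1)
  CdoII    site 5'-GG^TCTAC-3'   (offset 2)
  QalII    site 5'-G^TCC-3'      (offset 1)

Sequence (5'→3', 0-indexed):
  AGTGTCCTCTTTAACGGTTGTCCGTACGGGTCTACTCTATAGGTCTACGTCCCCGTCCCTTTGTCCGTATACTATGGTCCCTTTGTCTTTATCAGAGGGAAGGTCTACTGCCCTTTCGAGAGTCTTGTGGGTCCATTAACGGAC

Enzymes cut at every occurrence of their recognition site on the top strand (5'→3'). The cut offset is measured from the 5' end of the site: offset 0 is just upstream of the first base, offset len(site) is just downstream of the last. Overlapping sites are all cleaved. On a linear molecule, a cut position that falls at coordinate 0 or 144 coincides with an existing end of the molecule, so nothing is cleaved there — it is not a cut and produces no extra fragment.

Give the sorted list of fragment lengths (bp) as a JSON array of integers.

[4,4,4,4,4,5,6,6,6,6,7,7,10,10,13,14,16,18]

Per-enzyme occurrences:
  VbrIV (AACGG, off=1): starts [12, 137] → cuts [13, 138]
  RvuVI (CTTT, off=1): starts [8, 58, 80, 86, 112] → cuts [9, 59, 81, 87, 113]
  CdoII (GGTCTAC, off=2): starts [28, 41, 101] → cuts [30, 43, 103]
  QalII (GTCC, off=1): starts [3, 19, 48, 54, 62, 76, 130] → cuts [4, 20, 49, 55, 63, 77, 131]

All cut coordinates (distinct, sorted): [4, 9, 13, 20, 30, 43, 49, 55, 59, 63, 77, 81, 87, 103, 113, 131, 138]

Fragment lengths:
  [0,4): 4 bp
  [4,9): 5 bp
  [9,13): 4 bp
  [13,20): 7 bp
  [20,30): 10 bp
  [30,43): 13 bp
  [43,49): 6 bp
  [49,55): 6 bp
  [55,59): 4 bp
  [59,63): 4 bp
  [63,77): 14 bp
  [77,81): 4 bp
  [81,87): 6 bp
  [87,103): 16 bp
  [103,113): 10 bp
  [113,131): 18 bp
  [131,138): 7 bp
  [138,144): 6 bp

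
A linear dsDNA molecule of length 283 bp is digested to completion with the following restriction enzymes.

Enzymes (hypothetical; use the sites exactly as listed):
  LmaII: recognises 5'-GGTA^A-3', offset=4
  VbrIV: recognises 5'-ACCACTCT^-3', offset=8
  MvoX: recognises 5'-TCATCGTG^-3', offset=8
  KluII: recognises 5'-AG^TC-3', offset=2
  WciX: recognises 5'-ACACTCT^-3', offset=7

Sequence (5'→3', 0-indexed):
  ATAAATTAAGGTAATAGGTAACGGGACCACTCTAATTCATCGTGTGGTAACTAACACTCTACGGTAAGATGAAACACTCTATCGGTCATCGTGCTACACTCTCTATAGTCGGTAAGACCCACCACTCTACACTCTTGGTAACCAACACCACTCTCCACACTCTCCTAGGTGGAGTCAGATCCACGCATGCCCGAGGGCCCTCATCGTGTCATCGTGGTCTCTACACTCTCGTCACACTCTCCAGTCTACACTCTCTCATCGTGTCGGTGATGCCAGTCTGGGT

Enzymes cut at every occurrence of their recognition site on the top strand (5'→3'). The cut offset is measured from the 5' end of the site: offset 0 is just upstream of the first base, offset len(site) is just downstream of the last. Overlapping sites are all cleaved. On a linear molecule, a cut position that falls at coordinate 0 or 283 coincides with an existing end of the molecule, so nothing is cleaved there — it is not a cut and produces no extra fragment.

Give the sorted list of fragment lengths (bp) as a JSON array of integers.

Scan for sites:
  LmaII GGTAA/4: at [9, 16, 45, 62, 110, 136] ⇒ [13, 20, 49, 66, 114, 140]
  VbrIV ACCACTCT/8: at [25, 120, 146] ⇒ [33, 128, 154]
  MvoX TCATCGTG/8: at [36, 85, 200, 208, 255] ⇒ [44, 93, 208, 216, 263]
  KluII AGTC/2: at [106, 172, 242, 274] ⇒ [108, 174, 244, 276]
  WciX ACACTCT/7: at [53, 73, 95, 128, 156, 222, 233, 247] ⇒ [60, 80, 102, 135, 163, 229, 240, 254]

All cut coordinates (distinct, sorted): [13, 20, 33, 44, 49, 60, 66, 80, 93, 102, 108, 114, 128, 135, 140, 154, 163, 174, 208, 216, 229, 240, 244, 254, 263, 276]

Fragment lengths:
  [0,13): 13 bp
  [13,20): 7 bp
  [20,33): 13 bp
  [33,44): 11 bp
  [44,49): 5 bp
  [49,60): 11 bp
  [60,66): 6 bp
  [66,80): 14 bp
  [80,93): 13 bp
  [93,102): 9 bp
  [102,108): 6 bp
  [108,114): 6 bp
  [114,128): 14 bp
  [128,135): 7 bp
  [135,140): 5 bp
  [140,154): 14 bp
  [154,163): 9 bp
  [163,174): 11 bp
  [174,208): 34 bp
  [208,216): 8 bp
  [216,229): 13 bp
  [229,240): 11 bp
  [240,244): 4 bp
  [244,254): 10 bp
  [254,263): 9 bp
  [263,276): 13 bp
  [276,283): 7 bp

[4,5,5,6,6,6,7,7,7,8,9,9,9,10,11,11,11,11,13,13,13,13,13,14,14,14,34]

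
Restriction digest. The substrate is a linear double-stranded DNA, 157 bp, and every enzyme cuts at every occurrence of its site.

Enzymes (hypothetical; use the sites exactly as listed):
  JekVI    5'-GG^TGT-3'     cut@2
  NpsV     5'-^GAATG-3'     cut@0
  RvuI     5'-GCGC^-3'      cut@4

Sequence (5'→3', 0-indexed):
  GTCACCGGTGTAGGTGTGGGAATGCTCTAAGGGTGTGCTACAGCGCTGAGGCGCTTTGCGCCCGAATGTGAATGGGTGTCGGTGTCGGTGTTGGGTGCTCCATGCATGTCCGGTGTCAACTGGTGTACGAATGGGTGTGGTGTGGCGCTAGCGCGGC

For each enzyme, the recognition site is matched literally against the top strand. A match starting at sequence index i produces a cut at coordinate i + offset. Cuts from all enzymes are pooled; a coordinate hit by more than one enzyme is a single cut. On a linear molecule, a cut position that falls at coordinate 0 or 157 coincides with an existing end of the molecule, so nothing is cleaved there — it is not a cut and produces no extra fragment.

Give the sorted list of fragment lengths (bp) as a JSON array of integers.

Per-enzyme occurrences:
  JekVI (GGTGT, off=2): starts [6, 12, 31, 74, 80, 86, 111, 121, 133, 138] → cuts [8, 14, 33, 76, 82, 88, 113, 123, 135, 140]
  NpsV (GAATG, off=0): starts [19, 63, 69, 128] → cuts [19, 63, 69, 128]
  RvuI (GCGC, off=4): starts [42, 50, 57, 144, 150] → cuts [46, 54, 61, 148, 154]

All cut coordinates (distinct, sorted): [8, 14, 19, 33, 46, 54, 61, 63, 69, 76, 82, 88, 113, 123, 128, 135, 140, 148, 154]

Fragments:
  [0,8): 8 bp
  [8,14): 6 bp
  [14,19): 5 bp
  [19,33): 14 bp
  [33,46): 13 bp
  [46,54): 8 bp
  [54,61): 7 bp
  [61,63): 2 bp
  [63,69): 6 bp
  [69,76): 7 bp
  [76,82): 6 bp
  [82,88): 6 bp
  [88,113): 25 bp
  [113,123): 10 bp
  [123,128): 5 bp
  [128,135): 7 bp
  [135,140): 5 bp
  [140,148): 8 bp
  [148,154): 6 bp
  [154,157): 3 bp

[2,3,5,5,5,6,6,6,6,6,7,7,7,8,8,8,10,13,14,25]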